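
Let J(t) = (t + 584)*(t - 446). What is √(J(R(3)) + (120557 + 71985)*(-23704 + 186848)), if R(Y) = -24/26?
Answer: 2*√1327149034078/13 ≈ 1.7723e+5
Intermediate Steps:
R(Y) = -12/13 (R(Y) = -24*1/26 = -12/13)
J(t) = (-446 + t)*(584 + t) (J(t) = (584 + t)*(-446 + t) = (-446 + t)*(584 + t))
√(J(R(3)) + (120557 + 71985)*(-23704 + 186848)) = √((-260464 + (-12/13)² + 138*(-12/13)) + (120557 + 71985)*(-23704 + 186848)) = √((-260464 + 144/169 - 1656/13) + 192542*163144) = √(-44039800/169 + 31412072048) = √(5308596136312/169) = 2*√1327149034078/13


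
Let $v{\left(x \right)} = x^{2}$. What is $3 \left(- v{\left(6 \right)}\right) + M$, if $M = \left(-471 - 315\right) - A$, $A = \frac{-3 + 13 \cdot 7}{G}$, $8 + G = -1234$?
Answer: $- \frac{555130}{621} \approx -893.93$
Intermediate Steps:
$G = -1242$ ($G = -8 - 1234 = -1242$)
$A = - \frac{44}{621}$ ($A = \frac{-3 + 13 \cdot 7}{-1242} = \left(-3 + 91\right) \left(- \frac{1}{1242}\right) = 88 \left(- \frac{1}{1242}\right) = - \frac{44}{621} \approx -0.070853$)
$M = - \frac{488062}{621}$ ($M = \left(-471 - 315\right) - - \frac{44}{621} = \left(-471 - 315\right) + \frac{44}{621} = -786 + \frac{44}{621} = - \frac{488062}{621} \approx -785.93$)
$3 \left(- v{\left(6 \right)}\right) + M = 3 \left(- 6^{2}\right) - \frac{488062}{621} = 3 \left(\left(-1\right) 36\right) - \frac{488062}{621} = 3 \left(-36\right) - \frac{488062}{621} = -108 - \frac{488062}{621} = - \frac{555130}{621}$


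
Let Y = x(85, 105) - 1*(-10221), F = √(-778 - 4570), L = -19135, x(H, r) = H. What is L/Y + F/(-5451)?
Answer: -19135/10306 - 2*I*√1337/5451 ≈ -1.8567 - 0.013416*I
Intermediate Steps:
F = 2*I*√1337 (F = √(-5348) = 2*I*√1337 ≈ 73.13*I)
Y = 10306 (Y = 85 - 1*(-10221) = 85 + 10221 = 10306)
L/Y + F/(-5451) = -19135/10306 + (2*I*√1337)/(-5451) = -19135*1/10306 + (2*I*√1337)*(-1/5451) = -19135/10306 - 2*I*√1337/5451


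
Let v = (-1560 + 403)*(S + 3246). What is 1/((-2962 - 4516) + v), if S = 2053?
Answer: -1/6138421 ≈ -1.6291e-7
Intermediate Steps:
v = -6130943 (v = (-1560 + 403)*(2053 + 3246) = -1157*5299 = -6130943)
1/((-2962 - 4516) + v) = 1/((-2962 - 4516) - 6130943) = 1/(-7478 - 6130943) = 1/(-6138421) = -1/6138421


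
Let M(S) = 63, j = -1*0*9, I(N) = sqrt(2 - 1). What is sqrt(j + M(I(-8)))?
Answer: 3*sqrt(7) ≈ 7.9373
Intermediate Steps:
I(N) = 1 (I(N) = sqrt(1) = 1)
j = 0 (j = 0*9 = 0)
sqrt(j + M(I(-8))) = sqrt(0 + 63) = sqrt(63) = 3*sqrt(7)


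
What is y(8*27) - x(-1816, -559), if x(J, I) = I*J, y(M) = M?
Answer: -1014928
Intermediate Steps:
y(8*27) - x(-1816, -559) = 8*27 - (-559)*(-1816) = 216 - 1*1015144 = 216 - 1015144 = -1014928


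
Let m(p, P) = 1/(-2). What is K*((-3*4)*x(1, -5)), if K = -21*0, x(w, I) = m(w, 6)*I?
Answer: 0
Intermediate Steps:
m(p, P) = -½
x(w, I) = -I/2
K = 0
K*((-3*4)*x(1, -5)) = 0*((-3*4)*(-½*(-5))) = 0*(-12*5/2) = 0*(-30) = 0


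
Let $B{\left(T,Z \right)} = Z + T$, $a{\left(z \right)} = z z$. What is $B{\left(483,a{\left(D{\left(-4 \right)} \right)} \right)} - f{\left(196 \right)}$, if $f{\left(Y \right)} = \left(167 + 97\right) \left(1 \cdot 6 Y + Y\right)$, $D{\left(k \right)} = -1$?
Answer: $-361724$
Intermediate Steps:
$a{\left(z \right)} = z^{2}$
$f{\left(Y \right)} = 1848 Y$ ($f{\left(Y \right)} = 264 \left(6 Y + Y\right) = 264 \cdot 7 Y = 1848 Y$)
$B{\left(T,Z \right)} = T + Z$
$B{\left(483,a{\left(D{\left(-4 \right)} \right)} \right)} - f{\left(196 \right)} = \left(483 + \left(-1\right)^{2}\right) - 1848 \cdot 196 = \left(483 + 1\right) - 362208 = 484 - 362208 = -361724$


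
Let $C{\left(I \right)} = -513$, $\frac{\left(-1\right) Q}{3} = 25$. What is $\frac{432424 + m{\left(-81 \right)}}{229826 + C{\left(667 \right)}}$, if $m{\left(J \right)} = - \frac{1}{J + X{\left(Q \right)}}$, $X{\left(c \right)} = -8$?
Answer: $\frac{38485737}{20408857} \approx 1.8857$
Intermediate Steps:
$Q = -75$ ($Q = \left(-3\right) 25 = -75$)
$m{\left(J \right)} = - \frac{1}{-8 + J}$ ($m{\left(J \right)} = - \frac{1}{J - 8} = - \frac{1}{-8 + J}$)
$\frac{432424 + m{\left(-81 \right)}}{229826 + C{\left(667 \right)}} = \frac{432424 - \frac{1}{-8 - 81}}{229826 - 513} = \frac{432424 - \frac{1}{-89}}{229313} = \left(432424 - - \frac{1}{89}\right) \frac{1}{229313} = \left(432424 + \frac{1}{89}\right) \frac{1}{229313} = \frac{38485737}{89} \cdot \frac{1}{229313} = \frac{38485737}{20408857}$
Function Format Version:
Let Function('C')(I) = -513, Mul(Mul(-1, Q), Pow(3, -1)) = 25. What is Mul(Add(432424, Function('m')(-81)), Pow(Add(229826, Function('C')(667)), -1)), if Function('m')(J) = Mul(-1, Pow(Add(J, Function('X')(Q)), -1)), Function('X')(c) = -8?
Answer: Rational(38485737, 20408857) ≈ 1.8857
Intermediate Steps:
Q = -75 (Q = Mul(-3, 25) = -75)
Function('m')(J) = Mul(-1, Pow(Add(-8, J), -1)) (Function('m')(J) = Mul(-1, Pow(Add(J, -8), -1)) = Mul(-1, Pow(Add(-8, J), -1)))
Mul(Add(432424, Function('m')(-81)), Pow(Add(229826, Function('C')(667)), -1)) = Mul(Add(432424, Mul(-1, Pow(Add(-8, -81), -1))), Pow(Add(229826, -513), -1)) = Mul(Add(432424, Mul(-1, Pow(-89, -1))), Pow(229313, -1)) = Mul(Add(432424, Mul(-1, Rational(-1, 89))), Rational(1, 229313)) = Mul(Add(432424, Rational(1, 89)), Rational(1, 229313)) = Mul(Rational(38485737, 89), Rational(1, 229313)) = Rational(38485737, 20408857)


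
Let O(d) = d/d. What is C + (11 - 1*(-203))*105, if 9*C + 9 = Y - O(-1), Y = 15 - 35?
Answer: 67400/3 ≈ 22467.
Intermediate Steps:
Y = -20
O(d) = 1
C = -10/3 (C = -1 + (-20 - 1*1)/9 = -1 + (-20 - 1)/9 = -1 + (1/9)*(-21) = -1 - 7/3 = -10/3 ≈ -3.3333)
C + (11 - 1*(-203))*105 = -10/3 + (11 - 1*(-203))*105 = -10/3 + (11 + 203)*105 = -10/3 + 214*105 = -10/3 + 22470 = 67400/3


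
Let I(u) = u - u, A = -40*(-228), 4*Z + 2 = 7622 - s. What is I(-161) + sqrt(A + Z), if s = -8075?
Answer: 5*sqrt(2087)/2 ≈ 114.21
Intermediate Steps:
Z = 15695/4 (Z = -1/2 + (7622 - 1*(-8075))/4 = -1/2 + (7622 + 8075)/4 = -1/2 + (1/4)*15697 = -1/2 + 15697/4 = 15695/4 ≈ 3923.8)
A = 9120
I(u) = 0
I(-161) + sqrt(A + Z) = 0 + sqrt(9120 + 15695/4) = 0 + sqrt(52175/4) = 0 + 5*sqrt(2087)/2 = 5*sqrt(2087)/2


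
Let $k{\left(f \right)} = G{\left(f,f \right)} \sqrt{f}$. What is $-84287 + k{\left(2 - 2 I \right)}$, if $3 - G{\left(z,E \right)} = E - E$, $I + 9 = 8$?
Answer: $-84281$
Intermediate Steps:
$I = -1$ ($I = -9 + 8 = -1$)
$G{\left(z,E \right)} = 3$ ($G{\left(z,E \right)} = 3 - \left(E - E\right) = 3 - 0 = 3 + 0 = 3$)
$k{\left(f \right)} = 3 \sqrt{f}$
$-84287 + k{\left(2 - 2 I \right)} = -84287 + 3 \sqrt{2 - -2} = -84287 + 3 \sqrt{2 + 2} = -84287 + 3 \sqrt{4} = -84287 + 3 \cdot 2 = -84287 + 6 = -84281$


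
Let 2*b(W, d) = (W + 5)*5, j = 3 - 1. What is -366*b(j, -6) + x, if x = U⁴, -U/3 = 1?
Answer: -6324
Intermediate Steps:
U = -3 (U = -3*1 = -3)
j = 2
b(W, d) = 25/2 + 5*W/2 (b(W, d) = ((W + 5)*5)/2 = ((5 + W)*5)/2 = (25 + 5*W)/2 = 25/2 + 5*W/2)
x = 81 (x = (-3)⁴ = 81)
-366*b(j, -6) + x = -366*(25/2 + (5/2)*2) + 81 = -366*(25/2 + 5) + 81 = -366*35/2 + 81 = -6405 + 81 = -6324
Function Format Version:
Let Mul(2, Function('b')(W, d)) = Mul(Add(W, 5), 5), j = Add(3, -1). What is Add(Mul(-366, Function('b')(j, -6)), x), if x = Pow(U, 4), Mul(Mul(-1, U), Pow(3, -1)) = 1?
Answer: -6324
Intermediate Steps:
U = -3 (U = Mul(-3, 1) = -3)
j = 2
Function('b')(W, d) = Add(Rational(25, 2), Mul(Rational(5, 2), W)) (Function('b')(W, d) = Mul(Rational(1, 2), Mul(Add(W, 5), 5)) = Mul(Rational(1, 2), Mul(Add(5, W), 5)) = Mul(Rational(1, 2), Add(25, Mul(5, W))) = Add(Rational(25, 2), Mul(Rational(5, 2), W)))
x = 81 (x = Pow(-3, 4) = 81)
Add(Mul(-366, Function('b')(j, -6)), x) = Add(Mul(-366, Add(Rational(25, 2), Mul(Rational(5, 2), 2))), 81) = Add(Mul(-366, Add(Rational(25, 2), 5)), 81) = Add(Mul(-366, Rational(35, 2)), 81) = Add(-6405, 81) = -6324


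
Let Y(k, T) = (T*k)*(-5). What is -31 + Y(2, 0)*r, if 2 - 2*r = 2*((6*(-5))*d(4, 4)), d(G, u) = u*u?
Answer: -31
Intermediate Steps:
Y(k, T) = -5*T*k
d(G, u) = u²
r = 481 (r = 1 - 6*(-5)*4² = 1 - (-30)*16 = 1 - (-480) = 1 - ½*(-960) = 1 + 480 = 481)
-31 + Y(2, 0)*r = -31 - 5*0*2*481 = -31 + 0*481 = -31 + 0 = -31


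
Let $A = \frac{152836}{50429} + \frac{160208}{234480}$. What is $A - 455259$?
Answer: $- \frac{336450498549548}{739036995} \approx -4.5526 \cdot 10^{5}$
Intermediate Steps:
$A = \frac{2744757157}{739036995}$ ($A = 152836 \cdot \frac{1}{50429} + 160208 \cdot \frac{1}{234480} = \frac{152836}{50429} + \frac{10013}{14655} = \frac{2744757157}{739036995} \approx 3.714$)
$A - 455259 = \frac{2744757157}{739036995} - 455259 = - \frac{336450498549548}{739036995}$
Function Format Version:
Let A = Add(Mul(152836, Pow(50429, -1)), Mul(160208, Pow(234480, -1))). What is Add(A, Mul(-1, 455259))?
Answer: Rational(-336450498549548, 739036995) ≈ -4.5526e+5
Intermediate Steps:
A = Rational(2744757157, 739036995) (A = Add(Mul(152836, Rational(1, 50429)), Mul(160208, Rational(1, 234480))) = Add(Rational(152836, 50429), Rational(10013, 14655)) = Rational(2744757157, 739036995) ≈ 3.7140)
Add(A, Mul(-1, 455259)) = Add(Rational(2744757157, 739036995), Mul(-1, 455259)) = Add(Rational(2744757157, 739036995), -455259) = Rational(-336450498549548, 739036995)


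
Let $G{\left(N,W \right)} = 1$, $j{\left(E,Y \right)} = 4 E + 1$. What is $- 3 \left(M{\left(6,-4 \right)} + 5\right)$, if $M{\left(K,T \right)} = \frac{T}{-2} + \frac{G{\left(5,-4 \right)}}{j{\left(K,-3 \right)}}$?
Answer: $- \frac{528}{25} \approx -21.12$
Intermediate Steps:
$j{\left(E,Y \right)} = 1 + 4 E$
$M{\left(K,T \right)} = \frac{1}{1 + 4 K} - \frac{T}{2}$ ($M{\left(K,T \right)} = \frac{T}{-2} + 1 \frac{1}{1 + 4 K} = T \left(- \frac{1}{2}\right) + \frac{1}{1 + 4 K} = - \frac{T}{2} + \frac{1}{1 + 4 K} = \frac{1}{1 + 4 K} - \frac{T}{2}$)
$- 3 \left(M{\left(6,-4 \right)} + 5\right) = - 3 \left(\frac{2 - - 4 \left(1 + 4 \cdot 6\right)}{2 \left(1 + 4 \cdot 6\right)} + 5\right) = - 3 \left(\frac{2 - - 4 \left(1 + 24\right)}{2 \left(1 + 24\right)} + 5\right) = - 3 \left(\frac{2 - \left(-4\right) 25}{2 \cdot 25} + 5\right) = - 3 \left(\frac{1}{2} \cdot \frac{1}{25} \left(2 + 100\right) + 5\right) = - 3 \left(\frac{1}{2} \cdot \frac{1}{25} \cdot 102 + 5\right) = - 3 \left(\frac{51}{25} + 5\right) = \left(-3\right) \frac{176}{25} = - \frac{528}{25}$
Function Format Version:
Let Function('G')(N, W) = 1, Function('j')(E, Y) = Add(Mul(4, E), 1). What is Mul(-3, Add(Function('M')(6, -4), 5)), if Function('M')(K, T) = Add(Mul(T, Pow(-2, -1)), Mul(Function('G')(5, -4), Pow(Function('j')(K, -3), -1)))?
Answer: Rational(-528, 25) ≈ -21.120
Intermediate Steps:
Function('j')(E, Y) = Add(1, Mul(4, E))
Function('M')(K, T) = Add(Pow(Add(1, Mul(4, K)), -1), Mul(Rational(-1, 2), T)) (Function('M')(K, T) = Add(Mul(T, Pow(-2, -1)), Mul(1, Pow(Add(1, Mul(4, K)), -1))) = Add(Mul(T, Rational(-1, 2)), Pow(Add(1, Mul(4, K)), -1)) = Add(Mul(Rational(-1, 2), T), Pow(Add(1, Mul(4, K)), -1)) = Add(Pow(Add(1, Mul(4, K)), -1), Mul(Rational(-1, 2), T)))
Mul(-3, Add(Function('M')(6, -4), 5)) = Mul(-3, Add(Mul(Rational(1, 2), Pow(Add(1, Mul(4, 6)), -1), Add(2, Mul(-1, -4, Add(1, Mul(4, 6))))), 5)) = Mul(-3, Add(Mul(Rational(1, 2), Pow(Add(1, 24), -1), Add(2, Mul(-1, -4, Add(1, 24)))), 5)) = Mul(-3, Add(Mul(Rational(1, 2), Pow(25, -1), Add(2, Mul(-1, -4, 25))), 5)) = Mul(-3, Add(Mul(Rational(1, 2), Rational(1, 25), Add(2, 100)), 5)) = Mul(-3, Add(Mul(Rational(1, 2), Rational(1, 25), 102), 5)) = Mul(-3, Add(Rational(51, 25), 5)) = Mul(-3, Rational(176, 25)) = Rational(-528, 25)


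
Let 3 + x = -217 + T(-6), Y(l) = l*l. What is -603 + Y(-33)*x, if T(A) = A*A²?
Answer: -475407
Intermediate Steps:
T(A) = A³
Y(l) = l²
x = -436 (x = -3 + (-217 + (-6)³) = -3 + (-217 - 216) = -3 - 433 = -436)
-603 + Y(-33)*x = -603 + (-33)²*(-436) = -603 + 1089*(-436) = -603 - 474804 = -475407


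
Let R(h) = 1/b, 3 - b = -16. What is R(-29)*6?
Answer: 6/19 ≈ 0.31579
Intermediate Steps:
b = 19 (b = 3 - 1*(-16) = 3 + 16 = 19)
R(h) = 1/19
R(-29)*6 = (1/19)*6 = 6/19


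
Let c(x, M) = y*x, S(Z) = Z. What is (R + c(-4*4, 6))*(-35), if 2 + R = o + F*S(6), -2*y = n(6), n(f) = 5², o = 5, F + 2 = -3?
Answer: -6055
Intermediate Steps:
F = -5 (F = -2 - 3 = -5)
n(f) = 25
y = -25/2 (y = -½*25 = -25/2 ≈ -12.500)
c(x, M) = -25*x/2
R = -27 (R = -2 + (5 - 5*6) = -2 + (5 - 30) = -2 - 25 = -27)
(R + c(-4*4, 6))*(-35) = (-27 - (-50)*4)*(-35) = (-27 - 25/2*(-16))*(-35) = (-27 + 200)*(-35) = 173*(-35) = -6055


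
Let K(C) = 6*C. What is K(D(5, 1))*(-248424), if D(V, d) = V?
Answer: -7452720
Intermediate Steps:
K(D(5, 1))*(-248424) = (6*5)*(-248424) = 30*(-248424) = -7452720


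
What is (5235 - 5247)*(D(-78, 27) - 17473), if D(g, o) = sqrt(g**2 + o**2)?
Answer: 209676 - 36*sqrt(757) ≈ 2.0869e+5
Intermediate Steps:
(5235 - 5247)*(D(-78, 27) - 17473) = (5235 - 5247)*(sqrt((-78)**2 + 27**2) - 17473) = -12*(sqrt(6084 + 729) - 17473) = -12*(sqrt(6813) - 17473) = -12*(3*sqrt(757) - 17473) = -12*(-17473 + 3*sqrt(757)) = 209676 - 36*sqrt(757)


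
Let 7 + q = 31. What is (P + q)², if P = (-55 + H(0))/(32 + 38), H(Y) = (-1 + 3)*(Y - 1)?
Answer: 2634129/4900 ≈ 537.58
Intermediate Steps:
H(Y) = -2 + 2*Y (H(Y) = 2*(-1 + Y) = -2 + 2*Y)
q = 24 (q = -7 + 31 = 24)
P = -57/70 (P = (-55 + (-2 + 2*0))/(32 + 38) = (-55 + (-2 + 0))/70 = (-55 - 2)*(1/70) = -57*1/70 = -57/70 ≈ -0.81429)
(P + q)² = (-57/70 + 24)² = (1623/70)² = 2634129/4900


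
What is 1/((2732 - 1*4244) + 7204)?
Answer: 1/5692 ≈ 0.00017569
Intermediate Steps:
1/((2732 - 1*4244) + 7204) = 1/((2732 - 4244) + 7204) = 1/(-1512 + 7204) = 1/5692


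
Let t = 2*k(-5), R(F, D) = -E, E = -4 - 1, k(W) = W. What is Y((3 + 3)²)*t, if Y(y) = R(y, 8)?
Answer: -50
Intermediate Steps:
E = -5
R(F, D) = 5 (R(F, D) = -1*(-5) = 5)
Y(y) = 5
t = -10 (t = 2*(-5) = -10)
Y((3 + 3)²)*t = 5*(-10) = -50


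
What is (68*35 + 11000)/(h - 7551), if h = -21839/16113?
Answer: -107795970/60845551 ≈ -1.7716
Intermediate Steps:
h = -21839/16113 (h = -21839*1/16113 = -21839/16113 ≈ -1.3554)
(68*35 + 11000)/(h - 7551) = (68*35 + 11000)/(-21839/16113 - 7551) = (2380 + 11000)/(-121691102/16113) = 13380*(-16113/121691102) = -107795970/60845551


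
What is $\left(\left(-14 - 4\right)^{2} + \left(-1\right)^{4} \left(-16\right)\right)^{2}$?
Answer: $94864$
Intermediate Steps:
$\left(\left(-14 - 4\right)^{2} + \left(-1\right)^{4} \left(-16\right)\right)^{2} = \left(\left(-18\right)^{2} + 1 \left(-16\right)\right)^{2} = \left(324 - 16\right)^{2} = 308^{2} = 94864$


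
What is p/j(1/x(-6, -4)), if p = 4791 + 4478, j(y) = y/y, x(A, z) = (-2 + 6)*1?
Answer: 9269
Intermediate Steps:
x(A, z) = 4 (x(A, z) = 4*1 = 4)
j(y) = 1
p = 9269
p/j(1/x(-6, -4)) = 9269/1 = 9269*1 = 9269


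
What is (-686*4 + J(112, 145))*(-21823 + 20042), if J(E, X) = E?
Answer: 4687592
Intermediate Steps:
(-686*4 + J(112, 145))*(-21823 + 20042) = (-686*4 + 112)*(-21823 + 20042) = (-2744 + 112)*(-1781) = -2632*(-1781) = 4687592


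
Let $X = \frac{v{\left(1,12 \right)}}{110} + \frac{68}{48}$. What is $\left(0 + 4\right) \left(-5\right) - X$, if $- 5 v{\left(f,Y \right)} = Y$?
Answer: $- \frac{70603}{3300} \approx -21.395$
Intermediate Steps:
$v{\left(f,Y \right)} = - \frac{Y}{5}$
$X = \frac{4603}{3300}$ ($X = \frac{\left(- \frac{1}{5}\right) 12}{110} + \frac{68}{48} = \left(- \frac{12}{5}\right) \frac{1}{110} + 68 \cdot \frac{1}{48} = - \frac{6}{275} + \frac{17}{12} = \frac{4603}{3300} \approx 1.3948$)
$\left(0 + 4\right) \left(-5\right) - X = \left(0 + 4\right) \left(-5\right) - \frac{4603}{3300} = 4 \left(-5\right) - \frac{4603}{3300} = -20 - \frac{4603}{3300} = - \frac{70603}{3300}$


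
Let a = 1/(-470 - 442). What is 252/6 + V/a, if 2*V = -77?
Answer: 35154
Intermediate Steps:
V = -77/2 (V = (½)*(-77) = -77/2 ≈ -38.500)
a = -1/912 (a = 1/(-912) = -1/912 ≈ -0.0010965)
252/6 + V/a = 252/6 - 77/(2*(-1/912)) = 252*(⅙) - 77/2*(-912) = 42 + 35112 = 35154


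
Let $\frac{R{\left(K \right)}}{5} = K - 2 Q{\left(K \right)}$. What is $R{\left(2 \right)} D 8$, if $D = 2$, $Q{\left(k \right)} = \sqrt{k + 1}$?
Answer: $160 - 160 \sqrt{3} \approx -117.13$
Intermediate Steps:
$Q{\left(k \right)} = \sqrt{1 + k}$
$R{\left(K \right)} = - 10 \sqrt{1 + K} + 5 K$ ($R{\left(K \right)} = 5 \left(K - 2 \sqrt{1 + K}\right) = - 10 \sqrt{1 + K} + 5 K$)
$R{\left(2 \right)} D 8 = \left(- 10 \sqrt{1 + 2} + 5 \cdot 2\right) 2 \cdot 8 = \left(- 10 \sqrt{3} + 10\right) 2 \cdot 8 = \left(10 - 10 \sqrt{3}\right) 2 \cdot 8 = \left(20 - 20 \sqrt{3}\right) 8 = 160 - 160 \sqrt{3}$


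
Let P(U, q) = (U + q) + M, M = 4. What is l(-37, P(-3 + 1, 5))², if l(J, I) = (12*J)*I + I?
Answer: 9616201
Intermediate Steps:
P(U, q) = 4 + U + q (P(U, q) = (U + q) + 4 = 4 + U + q)
l(J, I) = I + 12*I*J (l(J, I) = 12*I*J + I = I + 12*I*J)
l(-37, P(-3 + 1, 5))² = ((4 + (-3 + 1) + 5)*(1 + 12*(-37)))² = ((4 - 2 + 5)*(1 - 444))² = (7*(-443))² = (-3101)² = 9616201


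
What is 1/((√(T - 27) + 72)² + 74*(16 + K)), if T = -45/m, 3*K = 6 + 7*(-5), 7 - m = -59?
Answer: 24502434/140326208353 - 28512*I*√13398/140326208353 ≈ 0.00017461 - 2.3518e-5*I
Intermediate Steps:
m = 66 (m = 7 - 1*(-59) = 7 + 59 = 66)
K = -29/3 (K = (6 + 7*(-5))/3 = (6 - 35)/3 = (⅓)*(-29) = -29/3 ≈ -9.6667)
T = -15/22 (T = -45/66 = -45*1/66 = -15/22 ≈ -0.68182)
1/((√(T - 27) + 72)² + 74*(16 + K)) = 1/((√(-15/22 - 27) + 72)² + 74*(16 - 29/3)) = 1/((√(-609/22) + 72)² + 74*(19/3)) = 1/((I*√13398/22 + 72)² + 1406/3) = 1/((72 + I*√13398/22)² + 1406/3) = 1/(1406/3 + (72 + I*√13398/22)²)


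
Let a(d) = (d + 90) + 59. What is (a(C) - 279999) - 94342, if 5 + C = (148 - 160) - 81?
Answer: -374290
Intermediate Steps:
C = -98 (C = -5 + ((148 - 160) - 81) = -5 + (-12 - 81) = -5 - 93 = -98)
a(d) = 149 + d (a(d) = (90 + d) + 59 = 149 + d)
(a(C) - 279999) - 94342 = ((149 - 98) - 279999) - 94342 = (51 - 279999) - 94342 = -279948 - 94342 = -374290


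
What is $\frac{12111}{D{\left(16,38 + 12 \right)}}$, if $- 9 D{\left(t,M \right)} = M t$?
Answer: $- \frac{108999}{800} \approx -136.25$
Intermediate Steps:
$D{\left(t,M \right)} = - \frac{M t}{9}$
$\frac{12111}{D{\left(16,38 + 12 \right)}} = \frac{12111}{\left(- \frac{1}{9}\right) \left(38 + 12\right) 16} = \frac{12111}{\left(- \frac{1}{9}\right) 50 \cdot 16} = \frac{12111}{- \frac{800}{9}} = 12111 \left(- \frac{9}{800}\right) = - \frac{108999}{800}$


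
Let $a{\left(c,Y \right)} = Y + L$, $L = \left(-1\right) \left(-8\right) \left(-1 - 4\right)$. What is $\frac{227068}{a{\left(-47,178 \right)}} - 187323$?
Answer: $- \frac{12811753}{69} \approx -1.8568 \cdot 10^{5}$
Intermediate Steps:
$L = -40$ ($L = 8 \left(-5\right) = -40$)
$a{\left(c,Y \right)} = -40 + Y$ ($a{\left(c,Y \right)} = Y - 40 = -40 + Y$)
$\frac{227068}{a{\left(-47,178 \right)}} - 187323 = \frac{227068}{-40 + 178} - 187323 = \frac{227068}{138} - 187323 = 227068 \cdot \frac{1}{138} - 187323 = \frac{113534}{69} - 187323 = - \frac{12811753}{69}$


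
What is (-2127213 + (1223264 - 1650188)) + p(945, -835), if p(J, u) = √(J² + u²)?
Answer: -2554137 + 5*√63610 ≈ -2.5529e+6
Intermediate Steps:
(-2127213 + (1223264 - 1650188)) + p(945, -835) = (-2127213 + (1223264 - 1650188)) + √(945² + (-835)²) = (-2127213 - 426924) + √(893025 + 697225) = -2554137 + √1590250 = -2554137 + 5*√63610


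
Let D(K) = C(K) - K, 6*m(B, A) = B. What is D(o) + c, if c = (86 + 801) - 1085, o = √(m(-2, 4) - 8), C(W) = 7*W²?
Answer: -769/3 - 5*I*√3/3 ≈ -256.33 - 2.8868*I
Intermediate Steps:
m(B, A) = B/6
o = 5*I*√3/3 (o = √((⅙)*(-2) - 8) = √(-⅓ - 8) = √(-25/3) = 5*I*√3/3 ≈ 2.8868*I)
D(K) = -K + 7*K² (D(K) = 7*K² - K = -K + 7*K²)
c = -198 (c = 887 - 1085 = -198)
D(o) + c = (5*I*√3/3)*(-1 + 7*(5*I*√3/3)) - 198 = (5*I*√3/3)*(-1 + 35*I*√3/3) - 198 = 5*I*√3*(-1 + 35*I*√3/3)/3 - 198 = -198 + 5*I*√3*(-1 + 35*I*√3/3)/3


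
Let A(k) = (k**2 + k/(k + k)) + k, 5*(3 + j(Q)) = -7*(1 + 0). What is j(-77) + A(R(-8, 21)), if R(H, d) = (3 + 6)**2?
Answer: 66381/10 ≈ 6638.1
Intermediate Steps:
j(Q) = -22/5 (j(Q) = -3 + (-7*(1 + 0))/5 = -3 + (-7*1)/5 = -3 + (1/5)*(-7) = -3 - 7/5 = -22/5)
R(H, d) = 81 (R(H, d) = 9**2 = 81)
A(k) = 1/2 + k + k**2 (A(k) = (k**2 + k/((2*k))) + k = (k**2 + (1/(2*k))*k) + k = (k**2 + 1/2) + k = (1/2 + k**2) + k = 1/2 + k + k**2)
j(-77) + A(R(-8, 21)) = -22/5 + (1/2 + 81 + 81**2) = -22/5 + (1/2 + 81 + 6561) = -22/5 + 13285/2 = 66381/10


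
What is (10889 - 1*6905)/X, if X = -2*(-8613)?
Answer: 664/2871 ≈ 0.23128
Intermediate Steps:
X = 17226
(10889 - 1*6905)/X = (10889 - 1*6905)/17226 = (10889 - 6905)*(1/17226) = 3984*(1/17226) = 664/2871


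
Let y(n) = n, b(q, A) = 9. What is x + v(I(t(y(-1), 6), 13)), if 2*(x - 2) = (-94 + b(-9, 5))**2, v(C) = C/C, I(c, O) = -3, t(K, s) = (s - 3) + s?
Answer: 7231/2 ≈ 3615.5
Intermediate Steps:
t(K, s) = -3 + 2*s (t(K, s) = (-3 + s) + s = -3 + 2*s)
v(C) = 1
x = 7229/2 (x = 2 + (-94 + 9)**2/2 = 2 + (1/2)*(-85)**2 = 2 + (1/2)*7225 = 2 + 7225/2 = 7229/2 ≈ 3614.5)
x + v(I(t(y(-1), 6), 13)) = 7229/2 + 1 = 7231/2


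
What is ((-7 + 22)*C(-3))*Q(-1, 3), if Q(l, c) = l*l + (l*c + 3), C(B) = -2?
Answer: -30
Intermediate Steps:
Q(l, c) = 3 + l² + c*l (Q(l, c) = l² + (c*l + 3) = l² + (3 + c*l) = 3 + l² + c*l)
((-7 + 22)*C(-3))*Q(-1, 3) = ((-7 + 22)*(-2))*(3 + (-1)² + 3*(-1)) = (15*(-2))*(3 + 1 - 3) = -30*1 = -30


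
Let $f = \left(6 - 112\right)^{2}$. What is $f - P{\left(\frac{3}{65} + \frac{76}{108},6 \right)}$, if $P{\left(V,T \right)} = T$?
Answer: $11230$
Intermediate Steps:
$f = 11236$ ($f = \left(-106\right)^{2} = 11236$)
$f - P{\left(\frac{3}{65} + \frac{76}{108},6 \right)} = 11236 - 6 = 11230$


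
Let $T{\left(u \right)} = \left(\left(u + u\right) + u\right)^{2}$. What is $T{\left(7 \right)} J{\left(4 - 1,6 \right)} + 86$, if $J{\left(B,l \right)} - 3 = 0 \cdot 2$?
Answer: $1409$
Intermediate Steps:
$J{\left(B,l \right)} = 3$ ($J{\left(B,l \right)} = 3 + 0 \cdot 2 = 3 + 0 = 3$)
$T{\left(u \right)} = 9 u^{2}$ ($T{\left(u \right)} = \left(2 u + u\right)^{2} = \left(3 u\right)^{2} = 9 u^{2}$)
$T{\left(7 \right)} J{\left(4 - 1,6 \right)} + 86 = 9 \cdot 7^{2} \cdot 3 + 86 = 9 \cdot 49 \cdot 3 + 86 = 441 \cdot 3 + 86 = 1323 + 86 = 1409$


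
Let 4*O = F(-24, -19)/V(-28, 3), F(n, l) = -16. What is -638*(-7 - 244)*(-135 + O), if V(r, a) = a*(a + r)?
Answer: -1620756698/75 ≈ -2.1610e+7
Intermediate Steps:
O = 4/75 (O = (-16*1/(3*(3 - 28)))/4 = (-16/(3*(-25)))/4 = (-16/(-75))/4 = (-16*(-1/75))/4 = (¼)*(16/75) = 4/75 ≈ 0.053333)
-638*(-7 - 244)*(-135 + O) = -638*(-7 - 244)*(-135 + 4/75) = -(-160138)*(-10121)/75 = -638*2540371/75 = -1620756698/75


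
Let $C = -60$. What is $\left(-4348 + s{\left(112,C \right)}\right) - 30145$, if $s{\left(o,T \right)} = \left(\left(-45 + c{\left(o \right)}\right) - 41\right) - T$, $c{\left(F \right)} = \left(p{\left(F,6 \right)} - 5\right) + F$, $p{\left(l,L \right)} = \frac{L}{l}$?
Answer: $- \frac{1927069}{56} \approx -34412.0$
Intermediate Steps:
$c{\left(F \right)} = -5 + F + \frac{6}{F}$ ($c{\left(F \right)} = \left(\frac{6}{F} - 5\right) + F = \left(-5 + \frac{6}{F}\right) + F = -5 + F + \frac{6}{F}$)
$s{\left(o,T \right)} = -91 + o - T + \frac{6}{o}$ ($s{\left(o,T \right)} = \left(\left(-45 + \left(-5 + o + \frac{6}{o}\right)\right) - 41\right) - T = \left(\left(-50 + o + \frac{6}{o}\right) - 41\right) - T = \left(-91 + o + \frac{6}{o}\right) - T = -91 + o - T + \frac{6}{o}$)
$\left(-4348 + s{\left(112,C \right)}\right) - 30145 = \left(-4348 + \left(-91 + 112 - -60 + \frac{6}{112}\right)\right) - 30145 = \left(-4348 + \left(-91 + 112 + 60 + 6 \cdot \frac{1}{112}\right)\right) - 30145 = \left(-4348 + \left(-91 + 112 + 60 + \frac{3}{56}\right)\right) - 30145 = \left(-4348 + \frac{4539}{56}\right) - 30145 = - \frac{238949}{56} - 30145 = - \frac{1927069}{56}$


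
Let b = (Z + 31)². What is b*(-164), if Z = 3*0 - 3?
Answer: -128576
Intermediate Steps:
Z = -3 (Z = 0 - 3 = -3)
b = 784 (b = (-3 + 31)² = 28² = 784)
b*(-164) = 784*(-164) = -128576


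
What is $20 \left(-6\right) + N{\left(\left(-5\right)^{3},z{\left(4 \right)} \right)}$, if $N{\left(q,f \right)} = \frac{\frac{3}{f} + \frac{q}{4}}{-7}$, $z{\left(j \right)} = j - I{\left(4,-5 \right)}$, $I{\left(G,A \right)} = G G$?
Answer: $- \frac{231}{2} \approx -115.5$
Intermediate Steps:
$I{\left(G,A \right)} = G^{2}$
$z{\left(j \right)} = -16 + j$ ($z{\left(j \right)} = j - 4^{2} = j - 16 = -16 + j$)
$N{\left(q,f \right)} = - \frac{3}{7 f} - \frac{q}{28}$ ($N{\left(q,f \right)} = \left(\frac{3}{f} + q \frac{1}{4}\right) \left(- \frac{1}{7}\right) = \left(\frac{3}{f} + \frac{q}{4}\right) \left(- \frac{1}{7}\right) = - \frac{3}{7 f} - \frac{q}{28}$)
$20 \left(-6\right) + N{\left(\left(-5\right)^{3},z{\left(4 \right)} \right)} = 20 \left(-6\right) + \frac{-12 - \left(-16 + 4\right) \left(-5\right)^{3}}{28 \left(-16 + 4\right)} = -120 + \frac{-12 - \left(-12\right) \left(-125\right)}{28 \left(-12\right)} = -120 + \frac{1}{28} \left(- \frac{1}{12}\right) \left(-12 - 1500\right) = -120 + \frac{1}{28} \left(- \frac{1}{12}\right) \left(-1512\right) = -120 + \frac{9}{2} = - \frac{231}{2}$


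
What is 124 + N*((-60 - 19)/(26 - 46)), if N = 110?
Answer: 1117/2 ≈ 558.50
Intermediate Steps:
124 + N*((-60 - 19)/(26 - 46)) = 124 + 110*((-60 - 19)/(26 - 46)) = 124 + 110*(-79/(-20)) = 124 + 110*(-79*(-1/20)) = 124 + 110*(79/20) = 124 + 869/2 = 1117/2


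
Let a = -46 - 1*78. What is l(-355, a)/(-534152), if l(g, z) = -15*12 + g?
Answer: 535/534152 ≈ 0.0010016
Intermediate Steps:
a = -124 (a = -46 - 78 = -124)
l(g, z) = -180 + g
l(-355, a)/(-534152) = (-180 - 355)/(-534152) = -535*(-1/534152) = 535/534152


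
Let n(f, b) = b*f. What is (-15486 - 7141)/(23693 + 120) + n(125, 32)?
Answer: 95229373/23813 ≈ 3999.1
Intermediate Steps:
(-15486 - 7141)/(23693 + 120) + n(125, 32) = (-15486 - 7141)/(23693 + 120) + 32*125 = -22627/23813 + 4000 = 95229373/23813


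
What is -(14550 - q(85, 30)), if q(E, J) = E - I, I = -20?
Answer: -14445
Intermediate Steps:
q(E, J) = 20 + E (q(E, J) = E - 1*(-20) = E + 20 = 20 + E)
-(14550 - q(85, 30)) = -(14550 - (20 + 85)) = -(14550 - 1*105) = -(14550 - 105) = -1*14445 = -14445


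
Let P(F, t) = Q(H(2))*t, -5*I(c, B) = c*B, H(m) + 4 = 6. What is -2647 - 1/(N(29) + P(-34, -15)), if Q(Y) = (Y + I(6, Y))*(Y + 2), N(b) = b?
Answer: -140292/53 ≈ -2647.0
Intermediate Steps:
H(m) = 2 (H(m) = -4 + 6 = 2)
I(c, B) = -B*c/5 (I(c, B) = -c*B/5 = -B*c/5)
Q(Y) = -Y*(2 + Y)/5 (Q(Y) = (Y - 1/5*Y*6)*(Y + 2) = (Y - 6*Y/5)*(2 + Y) = (-Y/5)*(2 + Y) = -Y*(2 + Y)/5)
P(F, t) = -8*t/5 (P(F, t) = ((1/5)*2*(-2 - 1*2))*t = ((1/5)*2*(-2 - 2))*t = ((1/5)*2*(-4))*t = -8*t/5)
-2647 - 1/(N(29) + P(-34, -15)) = -2647 - 1/(29 - 8/5*(-15)) = -2647 - 1/(29 + 24) = -2647 - 1/53 = -140292/53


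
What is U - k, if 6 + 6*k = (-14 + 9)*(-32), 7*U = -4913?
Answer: -15278/21 ≈ -727.52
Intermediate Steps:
U = -4913/7 (U = (⅐)*(-4913) = -4913/7 ≈ -701.86)
k = 77/3 (k = -1 + ((-14 + 9)*(-32))/6 = -1 + (-5*(-32))/6 = -1 + (⅙)*160 = -1 + 80/3 = 77/3 ≈ 25.667)
U - k = -4913/7 - 1*77/3 = -4913/7 - 77/3 = -15278/21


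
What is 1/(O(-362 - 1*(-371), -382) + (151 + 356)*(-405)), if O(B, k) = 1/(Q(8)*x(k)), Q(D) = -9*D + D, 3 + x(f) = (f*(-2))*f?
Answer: -18678464/3835342405439 ≈ -4.8701e-6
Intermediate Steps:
x(f) = -3 - 2*f² (x(f) = -3 + (f*(-2))*f = -3 + (-2*f)*f = -3 - 2*f²)
Q(D) = -8*D
O(B, k) = 1/(192 + 128*k²) (O(B, k) = 1/((-8*8)*(-3 - 2*k²)) = 1/(-64*(-3 - 2*k²)) = 1/(192 + 128*k²))
1/(O(-362 - 1*(-371), -382) + (151 + 356)*(-405)) = 1/(1/(64*(3 + 2*(-382)²)) + (151 + 356)*(-405)) = 1/(1/(64*(3 + 2*145924)) + 507*(-405)) = 1/(1/(64*(3 + 291848)) - 205335) = 1/((1/64)/291851 - 205335) = 1/((1/64)*(1/291851) - 205335) = 1/(1/18678464 - 205335) = 1/(-3835342405439/18678464) = -18678464/3835342405439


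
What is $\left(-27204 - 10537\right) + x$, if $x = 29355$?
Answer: $-8386$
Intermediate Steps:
$\left(-27204 - 10537\right) + x = \left(-27204 - 10537\right) + 29355 = -37741 + 29355 = -8386$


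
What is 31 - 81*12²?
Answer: -11633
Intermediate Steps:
31 - 81*12² = 31 - 81*144 = 31 - 11664 = -11633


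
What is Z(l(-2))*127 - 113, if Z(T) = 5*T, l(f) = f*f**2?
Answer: -5193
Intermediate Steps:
l(f) = f**3
Z(l(-2))*127 - 113 = (5*(-2)**3)*127 - 113 = (5*(-8))*127 - 113 = -40*127 - 113 = -5080 - 113 = -5193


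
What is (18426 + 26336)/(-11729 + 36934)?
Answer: 44762/25205 ≈ 1.7759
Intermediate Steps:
(18426 + 26336)/(-11729 + 36934) = 44762/25205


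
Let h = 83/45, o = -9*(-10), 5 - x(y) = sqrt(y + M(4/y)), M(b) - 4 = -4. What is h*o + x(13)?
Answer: 171 - sqrt(13) ≈ 167.39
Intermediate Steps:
M(b) = 0 (M(b) = 4 - 4 = 0)
x(y) = 5 - sqrt(y) (x(y) = 5 - sqrt(y + 0) = 5 - sqrt(y))
o = 90
h = 83/45 (h = 83*(1/45) = 83/45 ≈ 1.8444)
h*o + x(13) = (83/45)*90 + (5 - sqrt(13)) = 166 + (5 - sqrt(13)) = 171 - sqrt(13)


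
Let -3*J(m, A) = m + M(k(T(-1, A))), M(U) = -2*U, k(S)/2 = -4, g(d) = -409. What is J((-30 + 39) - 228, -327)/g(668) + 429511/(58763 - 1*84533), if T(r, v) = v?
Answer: -59137923/3513310 ≈ -16.833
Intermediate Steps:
k(S) = -8 (k(S) = 2*(-4) = -8)
J(m, A) = -16/3 - m/3 (J(m, A) = -(m - 2*(-8))/3 = -(m + 16)/3 = -(16 + m)/3 = -16/3 - m/3)
J((-30 + 39) - 228, -327)/g(668) + 429511/(58763 - 1*84533) = (-16/3 - ((-30 + 39) - 228)/3)/(-409) + 429511/(58763 - 1*84533) = (-16/3 - (9 - 228)/3)*(-1/409) + 429511/(58763 - 84533) = (-16/3 - ⅓*(-219))*(-1/409) + 429511/(-25770) = (-16/3 + 73)*(-1/409) + 429511*(-1/25770) = (203/3)*(-1/409) - 429511/25770 = -203/1227 - 429511/25770 = -59137923/3513310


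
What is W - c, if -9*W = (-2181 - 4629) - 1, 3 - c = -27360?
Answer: -239456/9 ≈ -26606.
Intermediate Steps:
c = 27363 (c = 3 - 1*(-27360) = 3 + 27360 = 27363)
W = 6811/9 (W = -((-2181 - 4629) - 1)/9 = -(-6810 - 1)/9 = -⅑*(-6811) = 6811/9 ≈ 756.78)
W - c = 6811/9 - 1*27363 = 6811/9 - 27363 = -239456/9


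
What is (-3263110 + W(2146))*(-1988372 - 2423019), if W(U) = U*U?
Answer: -5920995468546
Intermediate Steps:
W(U) = U²
(-3263110 + W(2146))*(-1988372 - 2423019) = (-3263110 + 2146²)*(-1988372 - 2423019) = (-3263110 + 4605316)*(-4411391) = 1342206*(-4411391) = -5920995468546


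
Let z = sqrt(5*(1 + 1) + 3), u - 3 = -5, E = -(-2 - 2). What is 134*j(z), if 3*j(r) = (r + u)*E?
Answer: -1072/3 + 536*sqrt(13)/3 ≈ 286.86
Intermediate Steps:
E = 4 (E = -1*(-4) = 4)
u = -2 (u = 3 - 5 = -2)
z = sqrt(13) (z = sqrt(5*2 + 3) = sqrt(10 + 3) = sqrt(13) ≈ 3.6056)
j(r) = -8/3 + 4*r/3 (j(r) = ((r - 2)*4)/3 = ((-2 + r)*4)/3 = (-8 + 4*r)/3 = -8/3 + 4*r/3)
134*j(z) = 134*(-8/3 + 4*sqrt(13)/3) = -1072/3 + 536*sqrt(13)/3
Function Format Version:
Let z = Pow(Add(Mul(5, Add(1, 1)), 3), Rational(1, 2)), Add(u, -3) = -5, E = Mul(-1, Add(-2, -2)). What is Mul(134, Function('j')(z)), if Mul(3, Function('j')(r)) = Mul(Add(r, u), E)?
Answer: Add(Rational(-1072, 3), Mul(Rational(536, 3), Pow(13, Rational(1, 2)))) ≈ 286.86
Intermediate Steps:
E = 4 (E = Mul(-1, -4) = 4)
u = -2 (u = Add(3, -5) = -2)
z = Pow(13, Rational(1, 2)) (z = Pow(Add(Mul(5, 2), 3), Rational(1, 2)) = Pow(Add(10, 3), Rational(1, 2)) = Pow(13, Rational(1, 2)) ≈ 3.6056)
Function('j')(r) = Add(Rational(-8, 3), Mul(Rational(4, 3), r)) (Function('j')(r) = Mul(Rational(1, 3), Mul(Add(r, -2), 4)) = Mul(Rational(1, 3), Mul(Add(-2, r), 4)) = Mul(Rational(1, 3), Add(-8, Mul(4, r))) = Add(Rational(-8, 3), Mul(Rational(4, 3), r)))
Mul(134, Function('j')(z)) = Mul(134, Add(Rational(-8, 3), Mul(Rational(4, 3), Pow(13, Rational(1, 2))))) = Add(Rational(-1072, 3), Mul(Rational(536, 3), Pow(13, Rational(1, 2))))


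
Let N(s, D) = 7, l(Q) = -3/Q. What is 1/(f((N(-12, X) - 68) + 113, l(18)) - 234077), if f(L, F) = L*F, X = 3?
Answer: -3/702257 ≈ -4.2719e-6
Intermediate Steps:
f(L, F) = F*L
1/(f((N(-12, X) - 68) + 113, l(18)) - 234077) = 1/((-3/18)*((7 - 68) + 113) - 234077) = 1/((-3*1/18)*(-61 + 113) - 234077) = 1/(-⅙*52 - 234077) = 1/(-26/3 - 234077) = 1/(-702257/3) = -3/702257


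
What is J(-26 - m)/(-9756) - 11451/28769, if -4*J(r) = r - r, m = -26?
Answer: -11451/28769 ≈ -0.39803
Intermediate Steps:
J(r) = 0 (J(r) = -(r - r)/4 = -¼*0 = 0)
J(-26 - m)/(-9756) - 11451/28769 = 0/(-9756) - 11451/28769 = 0*(-1/9756) - 11451*1/28769 = 0 - 11451/28769 = -11451/28769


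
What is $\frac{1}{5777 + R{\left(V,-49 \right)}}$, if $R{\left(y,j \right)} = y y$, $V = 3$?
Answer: $\frac{1}{5786} \approx 0.00017283$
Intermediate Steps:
$R{\left(y,j \right)} = y^{2}$
$\frac{1}{5777 + R{\left(V,-49 \right)}} = \frac{1}{5777 + 3^{2}} = \frac{1}{5777 + 9} = \frac{1}{5786}$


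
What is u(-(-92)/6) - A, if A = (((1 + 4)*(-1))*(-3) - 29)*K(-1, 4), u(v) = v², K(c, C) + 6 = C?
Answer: 1864/9 ≈ 207.11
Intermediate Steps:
K(c, C) = -6 + C
A = 28 (A = (((1 + 4)*(-1))*(-3) - 29)*(-6 + 4) = ((5*(-1))*(-3) - 29)*(-2) = (-5*(-3) - 29)*(-2) = (15 - 29)*(-2) = -14*(-2) = 28)
u(-(-92)/6) - A = (-(-92)/6)² - 1*28 = (-(-92)/6)² - 28 = (-23*(-⅔))² - 28 = (46/3)² - 28 = 2116/9 - 28 = 1864/9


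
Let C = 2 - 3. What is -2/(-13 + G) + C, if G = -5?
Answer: -8/9 ≈ -0.88889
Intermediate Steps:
C = -1
-2/(-13 + G) + C = -2/(-13 - 5) - 1 = -2/(-18) - 1 = -2*(-1/18) - 1 = ⅑ - 1 = -8/9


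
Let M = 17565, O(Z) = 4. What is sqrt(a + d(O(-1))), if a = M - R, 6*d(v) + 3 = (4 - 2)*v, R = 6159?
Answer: sqrt(410646)/6 ≈ 106.80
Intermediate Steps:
d(v) = -1/2 + v/3 (d(v) = -1/2 + ((4 - 2)*v)/6 = -1/2 + (2*v)/6 = -1/2 + v/3)
a = 11406 (a = 17565 - 1*6159 = 17565 - 6159 = 11406)
sqrt(a + d(O(-1))) = sqrt(11406 + (-1/2 + (1/3)*4)) = sqrt(11406 + (-1/2 + 4/3)) = sqrt(11406 + 5/6) = sqrt(68441/6) = sqrt(410646)/6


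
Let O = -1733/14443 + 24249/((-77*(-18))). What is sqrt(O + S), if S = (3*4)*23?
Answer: sqrt(107953695944094)/606606 ≈ 17.128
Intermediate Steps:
S = 276 (S = 12*23 = 276)
O = 10540193/606606 (O = -1733*1/14443 + 24249/1386 = -1733/14443 + 24249*(1/1386) = -1733/14443 + 8083/462 = 10540193/606606 ≈ 17.376)
sqrt(O + S) = sqrt(10540193/606606 + 276) = sqrt(177963449/606606) = sqrt(107953695944094)/606606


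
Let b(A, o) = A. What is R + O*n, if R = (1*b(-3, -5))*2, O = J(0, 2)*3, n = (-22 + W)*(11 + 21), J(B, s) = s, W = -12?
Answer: -6534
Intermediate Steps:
n = -1088 (n = (-22 - 12)*(11 + 21) = -34*32 = -1088)
O = 6 (O = 2*3 = 6)
R = -6 (R = (1*(-3))*2 = -3*2 = -6)
R + O*n = -6 + 6*(-1088) = -6 - 6528 = -6534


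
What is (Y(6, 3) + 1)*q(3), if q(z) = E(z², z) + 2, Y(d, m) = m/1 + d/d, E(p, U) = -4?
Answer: -10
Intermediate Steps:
Y(d, m) = 1 + m (Y(d, m) = m*1 + 1 = m + 1 = 1 + m)
q(z) = -2 (q(z) = -4 + 2 = -2)
(Y(6, 3) + 1)*q(3) = ((1 + 3) + 1)*(-2) = (4 + 1)*(-2) = 5*(-2) = -10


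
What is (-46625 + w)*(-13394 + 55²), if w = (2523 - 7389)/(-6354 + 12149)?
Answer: 2801670007429/5795 ≈ 4.8346e+8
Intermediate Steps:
w = -4866/5795 ≈ -0.83969
(-46625 + w)*(-13394 + 55²) = (-46625 - 4866/5795)*(-13394 + 55²) = -270196741*(-13394 + 3025)/5795 = -270196741/5795*(-10369) = 2801670007429/5795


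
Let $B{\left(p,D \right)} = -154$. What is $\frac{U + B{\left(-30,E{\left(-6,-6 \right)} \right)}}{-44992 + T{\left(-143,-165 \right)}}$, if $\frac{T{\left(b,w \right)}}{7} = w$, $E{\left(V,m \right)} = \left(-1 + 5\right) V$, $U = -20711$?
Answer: $\frac{20865}{46147} \approx 0.45214$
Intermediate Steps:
$E{\left(V,m \right)} = 4 V$
$T{\left(b,w \right)} = 7 w$
$\frac{U + B{\left(-30,E{\left(-6,-6 \right)} \right)}}{-44992 + T{\left(-143,-165 \right)}} = \frac{-20711 - 154}{-44992 + 7 \left(-165\right)} = - \frac{20865}{-44992 - 1155} = - \frac{20865}{-46147} = \left(-20865\right) \left(- \frac{1}{46147}\right) = \frac{20865}{46147}$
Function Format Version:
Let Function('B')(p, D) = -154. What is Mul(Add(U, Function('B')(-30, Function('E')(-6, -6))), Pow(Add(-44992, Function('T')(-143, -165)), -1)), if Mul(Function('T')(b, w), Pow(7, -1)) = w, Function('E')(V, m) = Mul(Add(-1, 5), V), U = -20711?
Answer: Rational(20865, 46147) ≈ 0.45214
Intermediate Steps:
Function('E')(V, m) = Mul(4, V)
Function('T')(b, w) = Mul(7, w)
Mul(Add(U, Function('B')(-30, Function('E')(-6, -6))), Pow(Add(-44992, Function('T')(-143, -165)), -1)) = Mul(Add(-20711, -154), Pow(Add(-44992, Mul(7, -165)), -1)) = Mul(-20865, Pow(Add(-44992, -1155), -1)) = Mul(-20865, Pow(-46147, -1)) = Mul(-20865, Rational(-1, 46147)) = Rational(20865, 46147)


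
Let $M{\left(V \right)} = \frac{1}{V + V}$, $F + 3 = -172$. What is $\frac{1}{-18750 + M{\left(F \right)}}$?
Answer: $- \frac{350}{6562501} \approx -5.3333 \cdot 10^{-5}$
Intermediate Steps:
$F = -175$ ($F = -3 - 172 = -175$)
$M{\left(V \right)} = \frac{1}{2 V}$
$\frac{1}{-18750 + M{\left(F \right)}} = \frac{1}{-18750 + \frac{1}{2 \left(-175\right)}} = \frac{1}{-18750 + \frac{1}{2} \left(- \frac{1}{175}\right)} = \frac{1}{-18750 - \frac{1}{350}} = \frac{1}{- \frac{6562501}{350}} = - \frac{350}{6562501}$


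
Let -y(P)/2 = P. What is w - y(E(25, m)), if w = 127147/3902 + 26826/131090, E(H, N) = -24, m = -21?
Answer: -3890128679/255756590 ≈ -15.210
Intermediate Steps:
y(P) = -2*P
w = 8386187641/255756590 (w = 127147*(1/3902) + 26826*(1/131090) = 127147/3902 + 13413/65545 = 8386187641/255756590 ≈ 32.790)
w - y(E(25, m)) = 8386187641/255756590 - (-2)*(-24) = 8386187641/255756590 - 1*48 = 8386187641/255756590 - 48 = -3890128679/255756590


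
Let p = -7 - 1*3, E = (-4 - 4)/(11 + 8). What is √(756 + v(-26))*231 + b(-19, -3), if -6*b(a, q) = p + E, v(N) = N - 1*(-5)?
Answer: 33/19 + 1617*√15 ≈ 6264.4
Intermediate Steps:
E = -8/19 ≈ -0.42105
v(N) = 5 + N (v(N) = N + 5 = 5 + N)
p = -10 (p = -7 - 3 = -10)
b(a, q) = 33/19 (b(a, q) = -(-10 - 8/19)/6 = -⅙*(-198/19) = 33/19)
√(756 + v(-26))*231 + b(-19, -3) = √(756 + (5 - 26))*231 + 33/19 = √(756 - 21)*231 + 33/19 = √735*231 + 33/19 = (7*√15)*231 + 33/19 = 1617*√15 + 33/19 = 33/19 + 1617*√15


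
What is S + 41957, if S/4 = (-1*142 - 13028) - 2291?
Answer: -19887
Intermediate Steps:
S = -61844 (S = 4*((-1*142 - 13028) - 2291) = 4*((-142 - 13028) - 2291) = 4*(-13170 - 2291) = 4*(-15461) = -61844)
S + 41957 = -61844 + 41957 = -19887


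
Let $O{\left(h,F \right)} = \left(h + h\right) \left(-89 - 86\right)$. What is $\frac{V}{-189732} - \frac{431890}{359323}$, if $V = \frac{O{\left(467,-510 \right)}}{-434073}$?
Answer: $- \frac{17784728003234195}{14796478891719414} \approx -1.202$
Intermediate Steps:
$O{\left(h,F \right)} = - 350 h$ ($O{\left(h,F \right)} = 2 h \left(-175\right) = - 350 h$)
$V = \frac{163450}{434073}$ ($V = \frac{\left(-350\right) 467}{-434073} = \left(-163450\right) \left(- \frac{1}{434073}\right) = \frac{163450}{434073} \approx 0.37655$)
$\frac{V}{-189732} - \frac{431890}{359323} = \frac{163450}{434073 \left(-189732\right)} - \frac{431890}{359323} = \frac{163450}{434073} \left(- \frac{1}{189732}\right) - \frac{431890}{359323} = - \frac{81725}{41178769218} - \frac{431890}{359323} = - \frac{17784728003234195}{14796478891719414}$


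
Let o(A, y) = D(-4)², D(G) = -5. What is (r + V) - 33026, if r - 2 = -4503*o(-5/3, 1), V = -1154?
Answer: -146753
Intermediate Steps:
o(A, y) = 25 (o(A, y) = (-5)² = 25)
r = -112573 (r = 2 - 4503*25 = 2 - 112575 = -112573)
(r + V) - 33026 = (-112573 - 1154) - 33026 = -113727 - 33026 = -146753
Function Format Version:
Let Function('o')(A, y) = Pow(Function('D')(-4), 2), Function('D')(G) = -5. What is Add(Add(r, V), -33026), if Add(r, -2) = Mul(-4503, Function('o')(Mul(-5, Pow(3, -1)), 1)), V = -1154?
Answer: -146753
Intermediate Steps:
Function('o')(A, y) = 25 (Function('o')(A, y) = Pow(-5, 2) = 25)
r = -112573 (r = Add(2, Mul(-4503, 25)) = Add(2, -112575) = -112573)
Add(Add(r, V), -33026) = Add(Add(-112573, -1154), -33026) = Add(-113727, -33026) = -146753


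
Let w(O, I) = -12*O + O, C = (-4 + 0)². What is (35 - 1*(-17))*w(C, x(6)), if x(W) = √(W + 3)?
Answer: -9152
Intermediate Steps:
C = 16 (C = (-4)² = 16)
x(W) = √(3 + W)
w(O, I) = -11*O
(35 - 1*(-17))*w(C, x(6)) = (35 - 1*(-17))*(-11*16) = (35 + 17)*(-176) = 52*(-176) = -9152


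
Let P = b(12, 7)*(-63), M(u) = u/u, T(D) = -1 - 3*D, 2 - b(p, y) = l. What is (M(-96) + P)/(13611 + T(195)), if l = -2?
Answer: -251/13025 ≈ -0.019271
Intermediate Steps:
b(p, y) = 4 (b(p, y) = 2 - 1*(-2) = 2 + 2 = 4)
M(u) = 1
P = -252 (P = 4*(-63) = -252)
(M(-96) + P)/(13611 + T(195)) = (1 - 252)/(13611 + (-1 - 3*195)) = -251/(13611 + (-1 - 585)) = -251/(13611 - 586) = -251/13025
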